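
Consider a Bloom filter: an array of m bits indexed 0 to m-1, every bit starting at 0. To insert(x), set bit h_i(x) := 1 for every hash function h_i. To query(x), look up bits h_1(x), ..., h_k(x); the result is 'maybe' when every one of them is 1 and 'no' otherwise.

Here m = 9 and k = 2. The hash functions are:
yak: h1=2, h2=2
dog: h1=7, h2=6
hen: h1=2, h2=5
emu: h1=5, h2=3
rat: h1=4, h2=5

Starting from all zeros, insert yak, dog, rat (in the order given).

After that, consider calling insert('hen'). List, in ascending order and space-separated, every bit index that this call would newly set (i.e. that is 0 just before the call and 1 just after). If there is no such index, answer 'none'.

Start: bits=000000000
After insert 'yak': sets bits 2 -> bits=001000000
After insert 'dog': sets bits 6 7 -> bits=001000110
After insert 'rat': sets bits 4 5 -> bits=001011110
insert 'hen' would touch bits 2 5; currently bit2=1, bit5=1
Bits that are 0 among those (would change 0->1): none

Answer: none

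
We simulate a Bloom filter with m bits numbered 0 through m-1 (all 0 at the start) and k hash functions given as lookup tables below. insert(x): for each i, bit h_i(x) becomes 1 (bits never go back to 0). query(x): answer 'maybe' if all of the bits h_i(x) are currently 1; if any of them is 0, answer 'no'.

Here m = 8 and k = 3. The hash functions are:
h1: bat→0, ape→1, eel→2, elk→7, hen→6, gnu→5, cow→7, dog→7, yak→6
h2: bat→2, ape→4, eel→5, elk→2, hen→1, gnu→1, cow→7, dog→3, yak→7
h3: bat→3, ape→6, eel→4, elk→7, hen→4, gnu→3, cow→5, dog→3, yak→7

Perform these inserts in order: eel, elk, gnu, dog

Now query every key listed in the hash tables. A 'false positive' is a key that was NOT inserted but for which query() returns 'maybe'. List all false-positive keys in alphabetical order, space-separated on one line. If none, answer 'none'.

Answer: cow

Derivation:
Start: bits=00000000
After insert 'eel': sets bits 2 4 5 -> bits=00101100
After insert 'elk': sets bits 2 7 -> bits=00101101
After insert 'gnu': sets bits 1 3 5 -> bits=01111101
After insert 'dog': sets bits 3 7 -> bits=01111101
Not inserted: ape bat cow hen yak — query each against bits=01111101:
query ape: checks bit1=1, bit4=1, bit6=0 (has a 0) -> no => not a false positive
query bat: checks bit0=0, bit2=1, bit3=1 (has a 0) -> no => not a false positive
query cow: checks bit5=1, bit7=1 (all 1) -> maybe => FALSE POSITIVE
query hen: checks bit1=1, bit4=1, bit6=0 (has a 0) -> no => not a false positive
query yak: checks bit6=0, bit7=1 (has a 0) -> no => not a false positive
False positives (alphabetical): cow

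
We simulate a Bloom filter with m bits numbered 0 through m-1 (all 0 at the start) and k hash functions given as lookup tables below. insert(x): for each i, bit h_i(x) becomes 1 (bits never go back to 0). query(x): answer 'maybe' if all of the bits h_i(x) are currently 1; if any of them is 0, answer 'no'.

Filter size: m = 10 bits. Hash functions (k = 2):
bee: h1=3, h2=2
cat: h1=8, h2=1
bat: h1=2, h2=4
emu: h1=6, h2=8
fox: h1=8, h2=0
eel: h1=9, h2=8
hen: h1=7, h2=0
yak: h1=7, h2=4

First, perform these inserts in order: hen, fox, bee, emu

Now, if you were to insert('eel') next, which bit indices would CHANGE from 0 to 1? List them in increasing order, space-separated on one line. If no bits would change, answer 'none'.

Start: bits=0000000000
After insert 'hen': sets bits 0 7 -> bits=1000000100
After insert 'fox': sets bits 0 8 -> bits=1000000110
After insert 'bee': sets bits 2 3 -> bits=1011000110
After insert 'emu': sets bits 6 8 -> bits=1011001110
insert 'eel' would touch bits 8 9; currently bit8=1, bit9=0
Bits that are 0 among those (would change 0->1): 9

Answer: 9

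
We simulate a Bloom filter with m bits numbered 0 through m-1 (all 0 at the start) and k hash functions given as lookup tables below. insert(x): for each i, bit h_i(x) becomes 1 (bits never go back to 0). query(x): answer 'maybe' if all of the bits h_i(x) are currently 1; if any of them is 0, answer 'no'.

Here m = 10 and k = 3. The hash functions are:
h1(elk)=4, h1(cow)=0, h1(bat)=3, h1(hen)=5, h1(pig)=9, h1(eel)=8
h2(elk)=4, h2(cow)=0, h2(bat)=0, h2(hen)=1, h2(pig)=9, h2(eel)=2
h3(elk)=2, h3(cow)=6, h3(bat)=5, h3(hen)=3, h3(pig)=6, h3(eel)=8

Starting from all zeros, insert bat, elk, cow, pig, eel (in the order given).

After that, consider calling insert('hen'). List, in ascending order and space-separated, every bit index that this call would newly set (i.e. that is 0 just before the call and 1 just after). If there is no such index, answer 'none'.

Start: bits=0000000000
After insert 'bat': sets bits 0 3 5 -> bits=1001010000
After insert 'elk': sets bits 2 4 -> bits=1011110000
After insert 'cow': sets bits 0 6 -> bits=1011111000
After insert 'pig': sets bits 6 9 -> bits=1011111001
After insert 'eel': sets bits 2 8 -> bits=1011111011
insert 'hen' would touch bits 1 3 5; currently bit1=0, bit3=1, bit5=1
Bits that are 0 among those (would change 0->1): 1

Answer: 1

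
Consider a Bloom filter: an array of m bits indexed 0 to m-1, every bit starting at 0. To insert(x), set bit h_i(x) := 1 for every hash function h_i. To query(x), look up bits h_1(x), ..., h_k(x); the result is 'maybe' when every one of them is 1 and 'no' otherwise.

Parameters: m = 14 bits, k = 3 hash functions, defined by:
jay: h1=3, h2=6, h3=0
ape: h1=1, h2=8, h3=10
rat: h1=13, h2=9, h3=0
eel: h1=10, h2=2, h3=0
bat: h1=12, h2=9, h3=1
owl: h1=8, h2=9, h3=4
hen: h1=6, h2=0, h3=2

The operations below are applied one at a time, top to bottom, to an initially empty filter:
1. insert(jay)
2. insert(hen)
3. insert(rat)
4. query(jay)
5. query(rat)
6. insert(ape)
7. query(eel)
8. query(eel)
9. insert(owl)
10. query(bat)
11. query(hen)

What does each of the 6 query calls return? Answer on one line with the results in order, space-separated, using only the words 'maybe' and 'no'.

Answer: maybe maybe maybe maybe no maybe

Derivation:
Start: bits=00000000000000
Op 1: insert jay -> sets bits 0 3 6 -> bits=10010010000000
Op 2: insert hen -> sets bits 0 2 6 -> bits=10110010000000
Op 3: insert rat -> sets bits 0 9 13 -> bits=10110010010001
Op 4: query jay -> checks bit0=1, bit3=1, bit6=1 (all 1) -> maybe
Op 5: query rat -> checks bit0=1, bit9=1, bit13=1 (all 1) -> maybe
Op 6: insert ape -> sets bits 1 8 10 -> bits=11110010111001
Op 7: query eel -> checks bit0=1, bit2=1, bit10=1 (all 1) -> maybe
Op 8: query eel -> checks bit0=1, bit2=1, bit10=1 (all 1) -> maybe
Op 9: insert owl -> sets bits 4 8 9 -> bits=11111010111001
Op 10: query bat -> checks bit1=1, bit9=1, bit12=0 (has a 0) -> no
Op 11: query hen -> checks bit0=1, bit2=1, bit6=1 (all 1) -> maybe
Query results in order: maybe maybe maybe maybe no maybe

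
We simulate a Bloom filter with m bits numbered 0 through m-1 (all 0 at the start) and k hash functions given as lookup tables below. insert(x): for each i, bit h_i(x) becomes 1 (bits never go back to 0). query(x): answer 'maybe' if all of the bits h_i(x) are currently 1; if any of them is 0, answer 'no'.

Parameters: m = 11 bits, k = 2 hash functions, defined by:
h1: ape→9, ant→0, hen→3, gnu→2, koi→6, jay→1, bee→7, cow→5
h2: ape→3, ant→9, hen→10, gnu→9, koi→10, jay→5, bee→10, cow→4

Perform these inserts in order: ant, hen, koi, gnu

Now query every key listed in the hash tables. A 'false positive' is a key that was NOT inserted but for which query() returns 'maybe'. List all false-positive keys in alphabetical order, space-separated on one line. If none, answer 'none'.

Answer: ape

Derivation:
Start: bits=00000000000
After insert 'ant': sets bits 0 9 -> bits=10000000010
After insert 'hen': sets bits 3 10 -> bits=10010000011
After insert 'koi': sets bits 6 10 -> bits=10010010011
After insert 'gnu': sets bits 2 9 -> bits=10110010011
Not inserted: ape bee cow jay — query each against bits=10110010011:
query ape: checks bit3=1, bit9=1 (all 1) -> maybe => FALSE POSITIVE
query bee: checks bit7=0, bit10=1 (has a 0) -> no => not a false positive
query cow: checks bit4=0, bit5=0 (has a 0) -> no => not a false positive
query jay: checks bit1=0, bit5=0 (has a 0) -> no => not a false positive
False positives (alphabetical): ape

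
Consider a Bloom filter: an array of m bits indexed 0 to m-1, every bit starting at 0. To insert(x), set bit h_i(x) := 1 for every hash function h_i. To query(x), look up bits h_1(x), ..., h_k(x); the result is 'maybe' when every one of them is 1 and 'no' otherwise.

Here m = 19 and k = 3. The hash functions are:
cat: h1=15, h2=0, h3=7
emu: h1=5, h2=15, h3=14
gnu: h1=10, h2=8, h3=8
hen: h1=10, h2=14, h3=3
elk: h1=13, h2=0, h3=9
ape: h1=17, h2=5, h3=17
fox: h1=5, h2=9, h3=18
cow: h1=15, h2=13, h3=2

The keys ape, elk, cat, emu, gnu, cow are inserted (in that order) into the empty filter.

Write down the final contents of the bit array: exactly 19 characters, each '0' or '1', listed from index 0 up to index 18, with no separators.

Start: bits=0000000000000000000
After insert 'ape': sets bits 5 17 -> bits=0000010000000000010
After insert 'elk': sets bits 0 9 13 -> bits=1000010001000100010
After insert 'cat': sets bits 0 7 15 -> bits=1000010101000101010
After insert 'emu': sets bits 5 14 15 -> bits=1000010101000111010
After insert 'gnu': sets bits 8 10 -> bits=1000010111100111010
After insert 'cow': sets bits 2 13 15 -> bits=1010010111100111010

Answer: 1010010111100111010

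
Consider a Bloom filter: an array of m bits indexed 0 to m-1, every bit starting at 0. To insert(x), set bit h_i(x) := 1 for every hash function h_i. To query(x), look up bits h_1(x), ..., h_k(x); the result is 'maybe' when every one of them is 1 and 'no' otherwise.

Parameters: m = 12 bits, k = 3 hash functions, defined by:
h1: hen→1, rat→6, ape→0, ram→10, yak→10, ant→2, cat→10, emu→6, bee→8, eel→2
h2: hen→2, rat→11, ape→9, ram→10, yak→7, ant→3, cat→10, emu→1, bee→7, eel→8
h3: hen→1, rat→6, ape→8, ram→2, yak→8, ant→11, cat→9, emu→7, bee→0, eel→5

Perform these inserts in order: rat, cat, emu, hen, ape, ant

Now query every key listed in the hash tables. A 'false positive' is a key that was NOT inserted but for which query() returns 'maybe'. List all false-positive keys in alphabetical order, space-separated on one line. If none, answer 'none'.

Start: bits=000000000000
After insert 'rat': sets bits 6 11 -> bits=000000100001
After insert 'cat': sets bits 9 10 -> bits=000000100111
After insert 'emu': sets bits 1 6 7 -> bits=010000110111
After insert 'hen': sets bits 1 2 -> bits=011000110111
After insert 'ape': sets bits 0 8 9 -> bits=111000111111
After insert 'ant': sets bits 2 3 11 -> bits=111100111111
Not inserted: bee eel ram yak — query each against bits=111100111111:
query bee: checks bit0=1, bit7=1, bit8=1 (all 1) -> maybe => FALSE POSITIVE
query eel: checks bit2=1, bit5=0, bit8=1 (has a 0) -> no => not a false positive
query ram: checks bit2=1, bit10=1 (all 1) -> maybe => FALSE POSITIVE
query yak: checks bit7=1, bit8=1, bit10=1 (all 1) -> maybe => FALSE POSITIVE
False positives (alphabetical): bee ram yak

Answer: bee ram yak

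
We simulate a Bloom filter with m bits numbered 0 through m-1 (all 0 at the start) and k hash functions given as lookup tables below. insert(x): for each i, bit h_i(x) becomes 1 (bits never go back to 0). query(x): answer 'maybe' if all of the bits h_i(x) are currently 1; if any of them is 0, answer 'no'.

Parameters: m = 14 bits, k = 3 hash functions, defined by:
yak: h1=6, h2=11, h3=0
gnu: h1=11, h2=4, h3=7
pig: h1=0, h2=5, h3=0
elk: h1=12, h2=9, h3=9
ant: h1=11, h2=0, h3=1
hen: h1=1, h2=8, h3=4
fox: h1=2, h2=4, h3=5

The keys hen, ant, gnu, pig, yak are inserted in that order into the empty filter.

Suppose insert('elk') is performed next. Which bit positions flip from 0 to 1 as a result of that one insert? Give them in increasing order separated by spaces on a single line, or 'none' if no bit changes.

Answer: 9 12

Derivation:
Start: bits=00000000000000
After insert 'hen': sets bits 1 4 8 -> bits=01001000100000
After insert 'ant': sets bits 0 1 11 -> bits=11001000100100
After insert 'gnu': sets bits 4 7 11 -> bits=11001001100100
After insert 'pig': sets bits 0 5 -> bits=11001101100100
After insert 'yak': sets bits 0 6 11 -> bits=11001111100100
insert 'elk' would touch bits 9 12; currently bit9=0, bit12=0
Bits that are 0 among those (would change 0->1): 9 12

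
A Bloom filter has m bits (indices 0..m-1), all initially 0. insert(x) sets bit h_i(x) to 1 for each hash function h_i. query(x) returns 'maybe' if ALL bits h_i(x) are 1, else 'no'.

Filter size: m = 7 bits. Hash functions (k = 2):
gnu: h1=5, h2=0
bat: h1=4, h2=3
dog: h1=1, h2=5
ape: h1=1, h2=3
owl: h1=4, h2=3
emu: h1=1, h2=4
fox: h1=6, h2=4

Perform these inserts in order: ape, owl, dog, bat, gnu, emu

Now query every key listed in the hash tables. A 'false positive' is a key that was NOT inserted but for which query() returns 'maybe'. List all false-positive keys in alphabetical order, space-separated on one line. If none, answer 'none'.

Start: bits=0000000
After insert 'ape': sets bits 1 3 -> bits=0101000
After insert 'owl': sets bits 3 4 -> bits=0101100
After insert 'dog': sets bits 1 5 -> bits=0101110
After insert 'bat': sets bits 3 4 -> bits=0101110
After insert 'gnu': sets bits 0 5 -> bits=1101110
After insert 'emu': sets bits 1 4 -> bits=1101110
Not inserted: fox — query each against bits=1101110:
query fox: checks bit4=1, bit6=0 (has a 0) -> no => not a false positive
False positives (alphabetical): none

Answer: none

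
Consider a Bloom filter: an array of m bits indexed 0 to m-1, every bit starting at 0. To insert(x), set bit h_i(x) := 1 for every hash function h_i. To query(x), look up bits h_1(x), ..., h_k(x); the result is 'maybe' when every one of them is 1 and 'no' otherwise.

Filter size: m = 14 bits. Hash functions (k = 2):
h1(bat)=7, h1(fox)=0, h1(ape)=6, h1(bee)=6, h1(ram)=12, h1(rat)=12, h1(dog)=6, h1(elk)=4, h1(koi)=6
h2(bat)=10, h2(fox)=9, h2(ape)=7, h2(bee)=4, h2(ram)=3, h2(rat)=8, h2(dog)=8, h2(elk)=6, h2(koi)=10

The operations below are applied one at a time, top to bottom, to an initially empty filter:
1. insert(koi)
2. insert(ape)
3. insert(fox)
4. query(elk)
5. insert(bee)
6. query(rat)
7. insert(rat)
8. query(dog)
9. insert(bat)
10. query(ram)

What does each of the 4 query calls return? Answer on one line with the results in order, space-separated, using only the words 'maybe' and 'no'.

Start: bits=00000000000000
Op 1: insert koi -> sets bits 6 10 -> bits=00000010001000
Op 2: insert ape -> sets bits 6 7 -> bits=00000011001000
Op 3: insert fox -> sets bits 0 9 -> bits=10000011011000
Op 4: query elk -> checks bit4=0, bit6=1 (has a 0) -> no
Op 5: insert bee -> sets bits 4 6 -> bits=10001011011000
Op 6: query rat -> checks bit8=0, bit12=0 (has a 0) -> no
Op 7: insert rat -> sets bits 8 12 -> bits=10001011111010
Op 8: query dog -> checks bit6=1, bit8=1 (all 1) -> maybe
Op 9: insert bat -> sets bits 7 10 -> bits=10001011111010
Op 10: query ram -> checks bit3=0, bit12=1 (has a 0) -> no
Query results in order: no no maybe no

Answer: no no maybe no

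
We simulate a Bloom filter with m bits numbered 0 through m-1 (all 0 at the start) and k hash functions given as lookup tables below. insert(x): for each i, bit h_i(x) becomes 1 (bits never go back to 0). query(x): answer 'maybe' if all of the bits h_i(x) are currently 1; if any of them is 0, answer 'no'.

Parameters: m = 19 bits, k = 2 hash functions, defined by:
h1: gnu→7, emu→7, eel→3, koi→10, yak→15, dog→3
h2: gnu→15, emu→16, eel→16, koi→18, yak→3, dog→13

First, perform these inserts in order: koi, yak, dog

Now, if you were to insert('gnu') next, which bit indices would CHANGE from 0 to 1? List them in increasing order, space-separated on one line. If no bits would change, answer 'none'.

Start: bits=0000000000000000000
After insert 'koi': sets bits 10 18 -> bits=0000000000100000001
After insert 'yak': sets bits 3 15 -> bits=0001000000100001001
After insert 'dog': sets bits 3 13 -> bits=0001000000100101001
insert 'gnu' would touch bits 7 15; currently bit7=0, bit15=1
Bits that are 0 among those (would change 0->1): 7

Answer: 7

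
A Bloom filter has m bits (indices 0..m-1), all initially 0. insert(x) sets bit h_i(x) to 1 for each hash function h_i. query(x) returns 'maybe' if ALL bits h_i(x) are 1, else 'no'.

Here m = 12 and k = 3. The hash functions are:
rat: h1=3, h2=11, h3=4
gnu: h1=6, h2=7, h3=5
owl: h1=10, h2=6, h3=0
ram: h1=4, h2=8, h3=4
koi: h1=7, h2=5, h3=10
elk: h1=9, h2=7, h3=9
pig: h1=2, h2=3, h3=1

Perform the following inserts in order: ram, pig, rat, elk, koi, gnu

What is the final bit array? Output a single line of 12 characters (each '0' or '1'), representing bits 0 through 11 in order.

Start: bits=000000000000
After insert 'ram': sets bits 4 8 -> bits=000010001000
After insert 'pig': sets bits 1 2 3 -> bits=011110001000
After insert 'rat': sets bits 3 4 11 -> bits=011110001001
After insert 'elk': sets bits 7 9 -> bits=011110011101
After insert 'koi': sets bits 5 7 10 -> bits=011111011111
After insert 'gnu': sets bits 5 6 7 -> bits=011111111111

Answer: 011111111111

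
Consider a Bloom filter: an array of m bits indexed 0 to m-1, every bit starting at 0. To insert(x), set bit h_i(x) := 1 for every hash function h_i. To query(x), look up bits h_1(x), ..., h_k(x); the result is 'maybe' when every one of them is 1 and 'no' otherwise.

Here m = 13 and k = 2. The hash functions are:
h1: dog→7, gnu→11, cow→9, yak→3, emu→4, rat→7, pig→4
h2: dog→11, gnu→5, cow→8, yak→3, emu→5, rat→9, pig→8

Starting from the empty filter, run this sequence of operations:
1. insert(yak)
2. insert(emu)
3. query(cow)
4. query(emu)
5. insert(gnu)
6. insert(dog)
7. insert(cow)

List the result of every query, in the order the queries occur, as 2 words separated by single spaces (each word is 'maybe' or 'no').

Start: bits=0000000000000
Op 1: insert yak -> sets bits 3 -> bits=0001000000000
Op 2: insert emu -> sets bits 4 5 -> bits=0001110000000
Op 3: query cow -> checks bit8=0, bit9=0 (has a 0) -> no
Op 4: query emu -> checks bit4=1, bit5=1 (all 1) -> maybe
Op 5: insert gnu -> sets bits 5 11 -> bits=0001110000010
Op 6: insert dog -> sets bits 7 11 -> bits=0001110100010
Op 7: insert cow -> sets bits 8 9 -> bits=0001110111010
Query results in order: no maybe

Answer: no maybe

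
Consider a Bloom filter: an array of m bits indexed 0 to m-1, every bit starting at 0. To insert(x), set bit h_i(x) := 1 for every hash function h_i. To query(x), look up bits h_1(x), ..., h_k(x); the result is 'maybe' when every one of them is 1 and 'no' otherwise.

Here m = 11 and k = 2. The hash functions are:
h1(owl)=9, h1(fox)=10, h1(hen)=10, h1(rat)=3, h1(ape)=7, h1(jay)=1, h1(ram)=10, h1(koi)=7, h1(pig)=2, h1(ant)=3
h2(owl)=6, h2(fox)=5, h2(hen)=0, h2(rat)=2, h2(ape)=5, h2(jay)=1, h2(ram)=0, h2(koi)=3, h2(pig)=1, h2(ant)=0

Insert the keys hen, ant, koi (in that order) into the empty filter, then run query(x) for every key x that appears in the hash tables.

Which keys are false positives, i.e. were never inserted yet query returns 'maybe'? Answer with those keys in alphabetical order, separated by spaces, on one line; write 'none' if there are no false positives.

Answer: ram

Derivation:
Start: bits=00000000000
After insert 'hen': sets bits 0 10 -> bits=10000000001
After insert 'ant': sets bits 0 3 -> bits=10010000001
After insert 'koi': sets bits 3 7 -> bits=10010001001
Not inserted: ape fox jay owl pig ram rat — query each against bits=10010001001:
query ape: checks bit5=0, bit7=1 (has a 0) -> no => not a false positive
query fox: checks bit5=0, bit10=1 (has a 0) -> no => not a false positive
query jay: checks bit1=0 (has a 0) -> no => not a false positive
query owl: checks bit6=0, bit9=0 (has a 0) -> no => not a false positive
query pig: checks bit1=0, bit2=0 (has a 0) -> no => not a false positive
query ram: checks bit0=1, bit10=1 (all 1) -> maybe => FALSE POSITIVE
query rat: checks bit2=0, bit3=1 (has a 0) -> no => not a false positive
False positives (alphabetical): ram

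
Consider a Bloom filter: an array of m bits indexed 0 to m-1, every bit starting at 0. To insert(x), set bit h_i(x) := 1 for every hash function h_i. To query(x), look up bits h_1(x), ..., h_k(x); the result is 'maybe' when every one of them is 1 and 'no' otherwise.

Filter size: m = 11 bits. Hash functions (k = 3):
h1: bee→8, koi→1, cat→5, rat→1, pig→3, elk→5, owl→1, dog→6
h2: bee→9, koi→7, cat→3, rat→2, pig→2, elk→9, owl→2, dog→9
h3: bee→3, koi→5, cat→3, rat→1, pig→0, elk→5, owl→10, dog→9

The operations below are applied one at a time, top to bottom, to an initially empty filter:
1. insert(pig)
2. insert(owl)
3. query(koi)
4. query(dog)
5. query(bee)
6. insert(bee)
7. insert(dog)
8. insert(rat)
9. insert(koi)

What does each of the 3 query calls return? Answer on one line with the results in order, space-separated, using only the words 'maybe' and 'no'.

Answer: no no no

Derivation:
Start: bits=00000000000
Op 1: insert pig -> sets bits 0 2 3 -> bits=10110000000
Op 2: insert owl -> sets bits 1 2 10 -> bits=11110000001
Op 3: query koi -> checks bit1=1, bit5=0, bit7=0 (has a 0) -> no
Op 4: query dog -> checks bit6=0, bit9=0 (has a 0) -> no
Op 5: query bee -> checks bit3=1, bit8=0, bit9=0 (has a 0) -> no
Op 6: insert bee -> sets bits 3 8 9 -> bits=11110000111
Op 7: insert dog -> sets bits 6 9 -> bits=11110010111
Op 8: insert rat -> sets bits 1 2 -> bits=11110010111
Op 9: insert koi -> sets bits 1 5 7 -> bits=11110111111
Query results in order: no no no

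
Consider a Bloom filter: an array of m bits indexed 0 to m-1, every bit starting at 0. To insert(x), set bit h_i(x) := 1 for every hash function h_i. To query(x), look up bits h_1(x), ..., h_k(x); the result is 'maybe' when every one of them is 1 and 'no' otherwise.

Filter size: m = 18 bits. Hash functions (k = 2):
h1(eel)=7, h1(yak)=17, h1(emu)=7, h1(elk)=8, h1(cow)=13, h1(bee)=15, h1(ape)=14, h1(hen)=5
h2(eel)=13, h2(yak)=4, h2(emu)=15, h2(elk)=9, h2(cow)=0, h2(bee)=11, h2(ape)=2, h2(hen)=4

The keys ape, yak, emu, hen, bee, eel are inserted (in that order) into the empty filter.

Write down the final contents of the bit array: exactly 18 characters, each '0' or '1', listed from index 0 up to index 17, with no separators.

Answer: 001011010001011101

Derivation:
Start: bits=000000000000000000
After insert 'ape': sets bits 2 14 -> bits=001000000000001000
After insert 'yak': sets bits 4 17 -> bits=001010000000001001
After insert 'emu': sets bits 7 15 -> bits=001010010000001101
After insert 'hen': sets bits 4 5 -> bits=001011010000001101
After insert 'bee': sets bits 11 15 -> bits=001011010001001101
After insert 'eel': sets bits 7 13 -> bits=001011010001011101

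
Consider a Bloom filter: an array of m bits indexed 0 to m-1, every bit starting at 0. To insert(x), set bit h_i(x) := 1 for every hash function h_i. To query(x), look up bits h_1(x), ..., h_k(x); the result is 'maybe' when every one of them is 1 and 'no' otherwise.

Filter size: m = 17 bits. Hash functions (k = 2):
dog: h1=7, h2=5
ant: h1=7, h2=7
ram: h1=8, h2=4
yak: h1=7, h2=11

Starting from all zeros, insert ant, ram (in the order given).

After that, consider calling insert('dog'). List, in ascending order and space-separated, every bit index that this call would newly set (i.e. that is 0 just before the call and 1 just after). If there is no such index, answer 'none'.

Start: bits=00000000000000000
After insert 'ant': sets bits 7 -> bits=00000001000000000
After insert 'ram': sets bits 4 8 -> bits=00001001100000000
insert 'dog' would touch bits 5 7; currently bit5=0, bit7=1
Bits that are 0 among those (would change 0->1): 5

Answer: 5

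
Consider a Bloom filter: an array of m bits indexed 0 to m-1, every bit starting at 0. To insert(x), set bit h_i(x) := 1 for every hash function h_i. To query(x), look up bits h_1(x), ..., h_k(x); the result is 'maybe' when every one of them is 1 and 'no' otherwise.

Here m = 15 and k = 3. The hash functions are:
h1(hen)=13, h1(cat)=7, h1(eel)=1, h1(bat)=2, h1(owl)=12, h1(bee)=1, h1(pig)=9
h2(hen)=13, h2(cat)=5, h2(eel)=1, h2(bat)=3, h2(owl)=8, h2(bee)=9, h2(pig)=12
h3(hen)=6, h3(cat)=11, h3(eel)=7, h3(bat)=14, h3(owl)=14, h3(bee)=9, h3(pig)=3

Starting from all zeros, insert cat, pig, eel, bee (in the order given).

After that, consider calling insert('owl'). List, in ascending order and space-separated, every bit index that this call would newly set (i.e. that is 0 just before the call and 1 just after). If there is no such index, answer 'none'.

Start: bits=000000000000000
After insert 'cat': sets bits 5 7 11 -> bits=000001010001000
After insert 'pig': sets bits 3 9 12 -> bits=000101010101100
After insert 'eel': sets bits 1 7 -> bits=010101010101100
After insert 'bee': sets bits 1 9 -> bits=010101010101100
insert 'owl' would touch bits 8 12 14; currently bit8=0, bit12=1, bit14=0
Bits that are 0 among those (would change 0->1): 8 14

Answer: 8 14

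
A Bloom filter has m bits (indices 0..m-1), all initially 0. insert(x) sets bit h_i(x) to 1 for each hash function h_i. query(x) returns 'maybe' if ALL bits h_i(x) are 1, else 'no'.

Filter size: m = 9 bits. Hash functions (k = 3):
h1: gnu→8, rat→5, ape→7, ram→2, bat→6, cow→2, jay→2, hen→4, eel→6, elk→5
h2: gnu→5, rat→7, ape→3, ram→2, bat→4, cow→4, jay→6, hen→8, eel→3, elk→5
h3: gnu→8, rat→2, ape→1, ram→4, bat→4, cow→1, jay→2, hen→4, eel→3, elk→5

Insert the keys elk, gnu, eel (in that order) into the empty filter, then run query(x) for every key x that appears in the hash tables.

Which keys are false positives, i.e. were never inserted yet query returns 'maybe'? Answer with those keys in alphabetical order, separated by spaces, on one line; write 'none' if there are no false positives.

Answer: none

Derivation:
Start: bits=000000000
After insert 'elk': sets bits 5 -> bits=000001000
After insert 'gnu': sets bits 5 8 -> bits=000001001
After insert 'eel': sets bits 3 6 -> bits=000101101
Not inserted: ape bat cow hen jay ram rat — query each against bits=000101101:
query ape: checks bit1=0, bit3=1, bit7=0 (has a 0) -> no => not a false positive
query bat: checks bit4=0, bit6=1 (has a 0) -> no => not a false positive
query cow: checks bit1=0, bit2=0, bit4=0 (has a 0) -> no => not a false positive
query hen: checks bit4=0, bit8=1 (has a 0) -> no => not a false positive
query jay: checks bit2=0, bit6=1 (has a 0) -> no => not a false positive
query ram: checks bit2=0, bit4=0 (has a 0) -> no => not a false positive
query rat: checks bit2=0, bit5=1, bit7=0 (has a 0) -> no => not a false positive
False positives (alphabetical): none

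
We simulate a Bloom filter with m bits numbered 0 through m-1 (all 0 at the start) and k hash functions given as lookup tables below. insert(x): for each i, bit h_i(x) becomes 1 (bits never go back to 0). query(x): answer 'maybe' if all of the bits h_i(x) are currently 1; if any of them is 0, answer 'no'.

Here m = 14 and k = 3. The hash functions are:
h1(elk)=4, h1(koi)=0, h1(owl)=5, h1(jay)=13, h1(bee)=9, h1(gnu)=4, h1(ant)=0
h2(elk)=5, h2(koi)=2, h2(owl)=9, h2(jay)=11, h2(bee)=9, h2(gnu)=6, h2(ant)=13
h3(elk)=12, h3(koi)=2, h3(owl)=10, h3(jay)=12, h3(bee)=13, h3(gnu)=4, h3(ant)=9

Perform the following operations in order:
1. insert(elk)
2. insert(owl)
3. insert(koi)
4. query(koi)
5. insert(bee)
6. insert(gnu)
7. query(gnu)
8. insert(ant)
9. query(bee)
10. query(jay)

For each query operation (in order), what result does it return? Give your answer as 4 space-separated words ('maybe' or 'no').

Start: bits=00000000000000
Op 1: insert elk -> sets bits 4 5 12 -> bits=00001100000010
Op 2: insert owl -> sets bits 5 9 10 -> bits=00001100011010
Op 3: insert koi -> sets bits 0 2 -> bits=10101100011010
Op 4: query koi -> checks bit0=1, bit2=1 (all 1) -> maybe
Op 5: insert bee -> sets bits 9 13 -> bits=10101100011011
Op 6: insert gnu -> sets bits 4 6 -> bits=10101110011011
Op 7: query gnu -> checks bit4=1, bit6=1 (all 1) -> maybe
Op 8: insert ant -> sets bits 0 9 13 -> bits=10101110011011
Op 9: query bee -> checks bit9=1, bit13=1 (all 1) -> maybe
Op 10: query jay -> checks bit11=0, bit12=1, bit13=1 (has a 0) -> no
Query results in order: maybe maybe maybe no

Answer: maybe maybe maybe no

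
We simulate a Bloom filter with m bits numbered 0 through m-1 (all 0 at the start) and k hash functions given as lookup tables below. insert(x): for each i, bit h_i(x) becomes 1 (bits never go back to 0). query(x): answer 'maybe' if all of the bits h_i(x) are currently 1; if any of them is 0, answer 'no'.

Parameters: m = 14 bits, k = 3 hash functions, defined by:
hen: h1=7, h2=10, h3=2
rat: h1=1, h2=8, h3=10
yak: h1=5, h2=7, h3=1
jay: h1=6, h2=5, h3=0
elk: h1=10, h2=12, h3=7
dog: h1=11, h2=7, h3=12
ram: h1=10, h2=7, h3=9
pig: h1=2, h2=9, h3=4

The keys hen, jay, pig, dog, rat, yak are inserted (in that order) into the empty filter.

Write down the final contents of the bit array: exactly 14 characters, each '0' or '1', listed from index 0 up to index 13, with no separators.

Start: bits=00000000000000
After insert 'hen': sets bits 2 7 10 -> bits=00100001001000
After insert 'jay': sets bits 0 5 6 -> bits=10100111001000
After insert 'pig': sets bits 2 4 9 -> bits=10101111011000
After insert 'dog': sets bits 7 11 12 -> bits=10101111011110
After insert 'rat': sets bits 1 8 10 -> bits=11101111111110
After insert 'yak': sets bits 1 5 7 -> bits=11101111111110

Answer: 11101111111110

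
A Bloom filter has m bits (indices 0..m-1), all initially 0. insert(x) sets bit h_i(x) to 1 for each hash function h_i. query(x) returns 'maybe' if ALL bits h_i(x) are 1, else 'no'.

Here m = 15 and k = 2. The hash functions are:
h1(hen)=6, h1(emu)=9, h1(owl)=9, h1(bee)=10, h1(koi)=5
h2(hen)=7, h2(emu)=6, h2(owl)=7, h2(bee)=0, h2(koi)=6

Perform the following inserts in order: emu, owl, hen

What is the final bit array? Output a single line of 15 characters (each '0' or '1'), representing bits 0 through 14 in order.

Answer: 000000110100000

Derivation:
Start: bits=000000000000000
After insert 'emu': sets bits 6 9 -> bits=000000100100000
After insert 'owl': sets bits 7 9 -> bits=000000110100000
After insert 'hen': sets bits 6 7 -> bits=000000110100000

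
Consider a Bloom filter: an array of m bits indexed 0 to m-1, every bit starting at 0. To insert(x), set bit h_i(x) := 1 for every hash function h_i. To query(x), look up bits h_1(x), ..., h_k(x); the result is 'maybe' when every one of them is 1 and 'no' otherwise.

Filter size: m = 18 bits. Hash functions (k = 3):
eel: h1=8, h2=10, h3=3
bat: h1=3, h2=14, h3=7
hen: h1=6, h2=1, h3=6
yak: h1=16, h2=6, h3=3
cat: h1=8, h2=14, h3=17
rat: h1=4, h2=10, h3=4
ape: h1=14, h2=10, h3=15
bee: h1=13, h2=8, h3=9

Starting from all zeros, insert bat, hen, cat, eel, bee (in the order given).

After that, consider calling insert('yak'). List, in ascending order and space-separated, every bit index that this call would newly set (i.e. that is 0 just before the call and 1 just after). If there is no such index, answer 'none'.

Start: bits=000000000000000000
After insert 'bat': sets bits 3 7 14 -> bits=000100010000001000
After insert 'hen': sets bits 1 6 -> bits=010100110000001000
After insert 'cat': sets bits 8 14 17 -> bits=010100111000001001
After insert 'eel': sets bits 3 8 10 -> bits=010100111010001001
After insert 'bee': sets bits 8 9 13 -> bits=010100111110011001
insert 'yak' would touch bits 3 6 16; currently bit3=1, bit6=1, bit16=0
Bits that are 0 among those (would change 0->1): 16

Answer: 16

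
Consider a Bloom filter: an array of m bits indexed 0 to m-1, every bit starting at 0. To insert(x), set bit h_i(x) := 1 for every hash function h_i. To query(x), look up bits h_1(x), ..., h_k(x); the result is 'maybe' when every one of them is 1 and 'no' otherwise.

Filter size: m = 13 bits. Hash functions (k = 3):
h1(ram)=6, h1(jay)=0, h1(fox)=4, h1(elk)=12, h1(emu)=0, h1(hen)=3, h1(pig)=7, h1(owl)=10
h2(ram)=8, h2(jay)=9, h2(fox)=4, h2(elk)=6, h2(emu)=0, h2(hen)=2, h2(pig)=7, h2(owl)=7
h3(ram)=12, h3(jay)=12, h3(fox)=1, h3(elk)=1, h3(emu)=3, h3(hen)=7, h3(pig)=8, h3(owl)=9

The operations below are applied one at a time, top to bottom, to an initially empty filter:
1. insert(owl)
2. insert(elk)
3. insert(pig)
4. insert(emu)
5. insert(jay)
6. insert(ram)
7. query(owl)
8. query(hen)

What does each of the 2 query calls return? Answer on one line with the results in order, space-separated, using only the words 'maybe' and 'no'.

Answer: maybe no

Derivation:
Start: bits=0000000000000
Op 1: insert owl -> sets bits 7 9 10 -> bits=0000000101100
Op 2: insert elk -> sets bits 1 6 12 -> bits=0100001101101
Op 3: insert pig -> sets bits 7 8 -> bits=0100001111101
Op 4: insert emu -> sets bits 0 3 -> bits=1101001111101
Op 5: insert jay -> sets bits 0 9 12 -> bits=1101001111101
Op 6: insert ram -> sets bits 6 8 12 -> bits=1101001111101
Op 7: query owl -> checks bit7=1, bit9=1, bit10=1 (all 1) -> maybe
Op 8: query hen -> checks bit2=0, bit3=1, bit7=1 (has a 0) -> no
Query results in order: maybe no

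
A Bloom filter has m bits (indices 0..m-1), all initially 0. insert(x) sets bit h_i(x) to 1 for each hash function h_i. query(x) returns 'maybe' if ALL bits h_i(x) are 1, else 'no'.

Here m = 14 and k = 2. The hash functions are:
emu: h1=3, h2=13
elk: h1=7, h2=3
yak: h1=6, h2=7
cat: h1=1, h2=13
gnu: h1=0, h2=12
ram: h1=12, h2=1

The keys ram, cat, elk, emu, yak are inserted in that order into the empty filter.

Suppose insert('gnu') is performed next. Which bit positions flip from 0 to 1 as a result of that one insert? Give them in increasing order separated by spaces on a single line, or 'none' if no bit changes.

Answer: 0

Derivation:
Start: bits=00000000000000
After insert 'ram': sets bits 1 12 -> bits=01000000000010
After insert 'cat': sets bits 1 13 -> bits=01000000000011
After insert 'elk': sets bits 3 7 -> bits=01010001000011
After insert 'emu': sets bits 3 13 -> bits=01010001000011
After insert 'yak': sets bits 6 7 -> bits=01010011000011
insert 'gnu' would touch bits 0 12; currently bit0=0, bit12=1
Bits that are 0 among those (would change 0->1): 0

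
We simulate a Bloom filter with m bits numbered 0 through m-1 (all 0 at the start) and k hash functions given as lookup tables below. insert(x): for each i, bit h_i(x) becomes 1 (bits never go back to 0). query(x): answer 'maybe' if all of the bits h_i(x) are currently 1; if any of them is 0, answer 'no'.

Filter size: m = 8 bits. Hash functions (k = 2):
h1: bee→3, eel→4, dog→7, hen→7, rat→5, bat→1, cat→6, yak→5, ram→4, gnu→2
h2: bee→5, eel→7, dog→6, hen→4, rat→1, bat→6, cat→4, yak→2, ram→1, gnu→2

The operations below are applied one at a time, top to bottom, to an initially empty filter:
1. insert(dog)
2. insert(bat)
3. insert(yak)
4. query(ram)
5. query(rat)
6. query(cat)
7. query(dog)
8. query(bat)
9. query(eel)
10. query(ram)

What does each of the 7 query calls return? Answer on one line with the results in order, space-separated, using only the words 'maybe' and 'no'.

Answer: no maybe no maybe maybe no no

Derivation:
Start: bits=00000000
Op 1: insert dog -> sets bits 6 7 -> bits=00000011
Op 2: insert bat -> sets bits 1 6 -> bits=01000011
Op 3: insert yak -> sets bits 2 5 -> bits=01100111
Op 4: query ram -> checks bit1=1, bit4=0 (has a 0) -> no
Op 5: query rat -> checks bit1=1, bit5=1 (all 1) -> maybe
Op 6: query cat -> checks bit4=0, bit6=1 (has a 0) -> no
Op 7: query dog -> checks bit6=1, bit7=1 (all 1) -> maybe
Op 8: query bat -> checks bit1=1, bit6=1 (all 1) -> maybe
Op 9: query eel -> checks bit4=0, bit7=1 (has a 0) -> no
Op 10: query ram -> checks bit1=1, bit4=0 (has a 0) -> no
Query results in order: no maybe no maybe maybe no no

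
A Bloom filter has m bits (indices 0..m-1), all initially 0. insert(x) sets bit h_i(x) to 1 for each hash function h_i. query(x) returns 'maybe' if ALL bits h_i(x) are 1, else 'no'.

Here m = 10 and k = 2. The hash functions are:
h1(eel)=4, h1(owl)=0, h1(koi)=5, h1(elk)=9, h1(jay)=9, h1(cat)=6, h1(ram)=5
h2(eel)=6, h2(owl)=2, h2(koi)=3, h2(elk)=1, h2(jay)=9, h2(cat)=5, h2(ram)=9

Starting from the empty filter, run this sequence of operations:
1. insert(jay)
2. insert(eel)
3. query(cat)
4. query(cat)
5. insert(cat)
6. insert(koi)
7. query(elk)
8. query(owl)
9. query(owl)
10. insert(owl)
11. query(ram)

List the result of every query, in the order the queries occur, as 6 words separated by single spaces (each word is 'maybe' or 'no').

Start: bits=0000000000
Op 1: insert jay -> sets bits 9 -> bits=0000000001
Op 2: insert eel -> sets bits 4 6 -> bits=0000101001
Op 3: query cat -> checks bit5=0, bit6=1 (has a 0) -> no
Op 4: query cat -> checks bit5=0, bit6=1 (has a 0) -> no
Op 5: insert cat -> sets bits 5 6 -> bits=0000111001
Op 6: insert koi -> sets bits 3 5 -> bits=0001111001
Op 7: query elk -> checks bit1=0, bit9=1 (has a 0) -> no
Op 8: query owl -> checks bit0=0, bit2=0 (has a 0) -> no
Op 9: query owl -> checks bit0=0, bit2=0 (has a 0) -> no
Op 10: insert owl -> sets bits 0 2 -> bits=1011111001
Op 11: query ram -> checks bit5=1, bit9=1 (all 1) -> maybe
Query results in order: no no no no no maybe

Answer: no no no no no maybe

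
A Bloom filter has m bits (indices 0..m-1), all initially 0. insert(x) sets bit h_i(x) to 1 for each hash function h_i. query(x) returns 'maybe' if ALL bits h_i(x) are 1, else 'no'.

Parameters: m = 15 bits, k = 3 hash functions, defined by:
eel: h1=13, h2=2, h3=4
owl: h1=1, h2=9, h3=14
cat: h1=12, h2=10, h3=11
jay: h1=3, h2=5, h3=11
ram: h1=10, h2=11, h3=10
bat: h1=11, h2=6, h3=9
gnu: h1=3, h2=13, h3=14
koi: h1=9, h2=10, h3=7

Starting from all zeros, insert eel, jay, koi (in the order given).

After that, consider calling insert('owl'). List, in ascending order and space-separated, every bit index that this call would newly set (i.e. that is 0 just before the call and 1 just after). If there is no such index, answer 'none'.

Answer: 1 14

Derivation:
Start: bits=000000000000000
After insert 'eel': sets bits 2 4 13 -> bits=001010000000010
After insert 'jay': sets bits 3 5 11 -> bits=001111000001010
After insert 'koi': sets bits 7 9 10 -> bits=001111010111010
insert 'owl' would touch bits 1 9 14; currently bit1=0, bit9=1, bit14=0
Bits that are 0 among those (would change 0->1): 1 14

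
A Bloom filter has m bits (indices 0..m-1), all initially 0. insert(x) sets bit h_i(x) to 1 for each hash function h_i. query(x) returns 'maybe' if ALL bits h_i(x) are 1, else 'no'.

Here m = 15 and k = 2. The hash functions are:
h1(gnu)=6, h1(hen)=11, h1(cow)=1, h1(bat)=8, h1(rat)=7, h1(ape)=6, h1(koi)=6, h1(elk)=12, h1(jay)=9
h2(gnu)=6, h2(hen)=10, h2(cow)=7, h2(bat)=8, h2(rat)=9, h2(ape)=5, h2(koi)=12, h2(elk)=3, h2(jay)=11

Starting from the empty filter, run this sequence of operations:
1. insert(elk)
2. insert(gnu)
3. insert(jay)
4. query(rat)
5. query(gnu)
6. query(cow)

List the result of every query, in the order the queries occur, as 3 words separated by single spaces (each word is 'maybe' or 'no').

Answer: no maybe no

Derivation:
Start: bits=000000000000000
Op 1: insert elk -> sets bits 3 12 -> bits=000100000000100
Op 2: insert gnu -> sets bits 6 -> bits=000100100000100
Op 3: insert jay -> sets bits 9 11 -> bits=000100100101100
Op 4: query rat -> checks bit7=0, bit9=1 (has a 0) -> no
Op 5: query gnu -> checks bit6=1 (all 1) -> maybe
Op 6: query cow -> checks bit1=0, bit7=0 (has a 0) -> no
Query results in order: no maybe no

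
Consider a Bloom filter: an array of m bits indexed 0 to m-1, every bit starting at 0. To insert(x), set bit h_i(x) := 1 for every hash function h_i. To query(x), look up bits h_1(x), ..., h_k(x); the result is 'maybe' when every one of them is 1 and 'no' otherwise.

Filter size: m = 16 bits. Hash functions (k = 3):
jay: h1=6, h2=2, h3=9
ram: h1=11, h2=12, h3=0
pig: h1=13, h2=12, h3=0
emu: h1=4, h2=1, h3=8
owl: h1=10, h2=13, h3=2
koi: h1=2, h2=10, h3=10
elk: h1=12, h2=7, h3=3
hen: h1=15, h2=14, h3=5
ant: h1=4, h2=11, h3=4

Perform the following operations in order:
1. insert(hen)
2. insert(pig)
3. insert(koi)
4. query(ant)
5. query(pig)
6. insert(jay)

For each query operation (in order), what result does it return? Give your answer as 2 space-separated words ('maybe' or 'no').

Start: bits=0000000000000000
Op 1: insert hen -> sets bits 5 14 15 -> bits=0000010000000011
Op 2: insert pig -> sets bits 0 12 13 -> bits=1000010000001111
Op 3: insert koi -> sets bits 2 10 -> bits=1010010000101111
Op 4: query ant -> checks bit4=0, bit11=0 (has a 0) -> no
Op 5: query pig -> checks bit0=1, bit12=1, bit13=1 (all 1) -> maybe
Op 6: insert jay -> sets bits 2 6 9 -> bits=1010011001101111
Query results in order: no maybe

Answer: no maybe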